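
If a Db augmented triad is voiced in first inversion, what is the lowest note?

The third of Db augmented (Db–F–A) is F; that is the bass in first inversion.

F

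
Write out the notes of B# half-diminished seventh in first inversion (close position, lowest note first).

Spelling B# half-diminished seventh: B#–D#–F#–A#. In first inversion the third is bass, giving D#, F#, A#, B# from the bottom.

D#, F#, A#, B#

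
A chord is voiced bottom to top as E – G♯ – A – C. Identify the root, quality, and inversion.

The distinct note names are E, G#, A, C. Stacked in thirds they read A–C–E–G#, which is a minor-major seventh chord on A.
E is the fifth of A minor-major seventh; fifth in the bass means second inversion (figured bass 4/3).

A minor-major seventh, second inversion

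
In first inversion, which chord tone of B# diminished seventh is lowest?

D#

The third of B# diminished seventh (B#–D#–F#–A) is D#; that is the bass in first inversion.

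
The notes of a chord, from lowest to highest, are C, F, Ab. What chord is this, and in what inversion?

The pitch classes C, F, Ab arrange in thirds as F–Ab–C: an F minor triad.
C is the fifth of F minor; fifth in the bass means second inversion (figured bass 6/4).

F minor, second inversion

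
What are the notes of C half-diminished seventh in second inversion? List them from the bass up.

Gb, Bb, C, Eb

The chord tones are C–Eb–Gb–Bb. With the fifth (Gb) lowest for second inversion: Gb, Bb, C, Eb.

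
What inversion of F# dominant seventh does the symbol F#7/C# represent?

F#7/C# means F# dominant seventh with C# in the bass. C# is the fifth of F# dominant seventh (F#–A#–C#–E), so this is second inversion.

second inversion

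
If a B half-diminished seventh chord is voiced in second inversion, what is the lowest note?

F

The fifth of B half-diminished seventh (B–D–F–A) is F; that is the bass in second inversion.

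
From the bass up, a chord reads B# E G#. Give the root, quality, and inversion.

E augmented, second inversion

The pitch classes B#, E, G# arrange in thirds as E–G#–B#: an E augmented triad.
B# is the fifth of E augmented; fifth in the bass means second inversion (figured bass 6/4).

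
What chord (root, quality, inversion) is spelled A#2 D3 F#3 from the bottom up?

Reducing to letter names: A#, D, F#. These stack in thirds as D–F#–A# — a D augmented triad.
The lowest note is A#, the fifth of the chord, so this is second inversion (figured bass 6/4).

D augmented, second inversion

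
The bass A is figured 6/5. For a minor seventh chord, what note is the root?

F#

The figures 6/5 mean the third of the chord is in the bass. If A is the third of a minor seventh chord, the root is F# (chord tones F#–A–C#–E).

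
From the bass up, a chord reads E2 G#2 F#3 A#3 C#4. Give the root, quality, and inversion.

The distinct note names are E, G#, F#, A#, C#. Stacked in thirds they read F#–A#–C#–E–G#, which is a dominant ninth chord on F#.
The lowest note is E, the seventh of the chord, so this is third inversion.

F# dominant ninth, third inversion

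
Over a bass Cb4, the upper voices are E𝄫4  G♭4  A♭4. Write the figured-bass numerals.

6/5

The notes Cb, Ebb, Gb, Ab stack in thirds as Ab–Cb–Ebb–Gb — an Ab half-diminished seventh chord. The bass Cb is the third, so this is first inversion: figured 6/5.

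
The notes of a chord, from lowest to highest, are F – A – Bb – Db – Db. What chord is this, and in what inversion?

Bb minor-major seventh, second inversion

The distinct note names are F, A, Bb, Db. Stacked in thirds they read Bb–Db–F–A, which is a minor-major seventh chord on Bb.
F is the fifth of Bb minor-major seventh; fifth in the bass means second inversion (figured bass 4/3).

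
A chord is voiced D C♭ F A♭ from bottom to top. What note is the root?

D

The distinct letter names are D, Cb, F, Ab. Arranged as a stack of thirds they read D–F–Ab–Cb, so D is the root (a D diminished seventh chord).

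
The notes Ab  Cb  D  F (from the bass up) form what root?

D

Reordering Ab, Cb, D, F into stacked thirds gives D–F–Ab–Cb; the bottom of that stack, D, is the root.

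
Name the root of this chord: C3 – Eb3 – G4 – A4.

The distinct letter names are C, Eb, G, A. Arranged as a stack of thirds they read A–C–Eb–G, so A is the root (an A half-diminished seventh chord).

A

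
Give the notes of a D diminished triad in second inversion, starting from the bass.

D diminished is D–F–Ab. Second inversion puts the fifth (Ab) in the bass, with the remaining tones above: Ab, D, F.

Ab, D, F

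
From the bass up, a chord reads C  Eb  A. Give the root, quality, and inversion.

Reducing to letter names: C, Eb, A. These stack in thirds as A–C–Eb — an A diminished triad.
With the third (C) in the bass, the chord is in first inversion (figured bass 6).

A diminished, first inversion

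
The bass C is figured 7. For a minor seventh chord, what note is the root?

C

The figures 7 mean the root of the chord is in the bass. If C is the root of a minor seventh chord, the root is C (chord tones C–Eb–G–Bb).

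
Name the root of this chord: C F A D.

D

Reordering C, F, A, D into stacked thirds gives D–F–A–C; the bottom of that stack, D, is the root.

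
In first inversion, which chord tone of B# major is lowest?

The third of B# major (B#–D##–F##) is D##; that is the bass in first inversion.

D##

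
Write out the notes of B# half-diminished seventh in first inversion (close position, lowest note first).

Spelling B# half-diminished seventh: B#–D#–F#–A#. In first inversion the third is bass, giving D#, F#, A#, B# from the bottom.

D#, F#, A#, B#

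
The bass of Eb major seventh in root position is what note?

Eb

Eb major seventh is Eb–G–Bb–D. Root position places the root in the bass: Eb.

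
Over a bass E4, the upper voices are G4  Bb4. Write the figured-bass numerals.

The notes E, G, Bb stack in thirds as E–G–Bb — an E diminished triad. The bass E is the root, so this is root position: figured 5/3.

5/3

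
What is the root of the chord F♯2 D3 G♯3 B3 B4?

G#

F#, D, G#, B are the tones of a G# half-diminished seventh chord (G#–B–D–F#), making G# the root.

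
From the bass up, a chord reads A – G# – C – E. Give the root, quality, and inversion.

The pitch classes A, G#, C, E arrange in thirds as A–C–E–G#: an A minor-major seventh chord.
A is the root of A minor-major seventh; root in the bass means root position (figured bass 7).

A minor-major seventh, root position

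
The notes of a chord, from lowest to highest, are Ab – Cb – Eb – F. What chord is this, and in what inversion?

F half-diminished seventh, first inversion

Reducing to letter names: Ab, Cb, Eb, F. These stack in thirds as F–Ab–Cb–Eb — an F half-diminished seventh chord.
With the third (Ab) in the bass, the chord is in first inversion (figured bass 6/5).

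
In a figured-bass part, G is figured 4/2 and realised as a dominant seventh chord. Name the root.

The figures 4/2 mean the seventh of the chord is in the bass. If G is the seventh of a dominant seventh chord, the root is A (chord tones A–C#–E–G).

A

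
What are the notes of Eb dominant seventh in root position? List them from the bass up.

Spelling Eb dominant seventh: Eb–G–Bb–Db. In root position the root is bass, giving Eb, G, Bb, Db from the bottom.

Eb, G, Bb, Db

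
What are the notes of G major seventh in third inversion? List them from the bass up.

F#, G, B, D

The chord tones are G–B–D–F#. With the seventh (F#) lowest for third inversion: F#, G, B, D.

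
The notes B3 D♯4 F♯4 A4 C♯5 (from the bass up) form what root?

Reordering B, D#, F#, A, C# into stacked thirds gives B–D#–F#–A–C#; the bottom of that stack, B, is the root.

B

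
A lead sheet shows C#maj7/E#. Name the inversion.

first inversion

C#maj7/E# means C# major seventh with E# in the bass. E# is the third of C# major seventh (C#–E#–G#–B#), so this is first inversion.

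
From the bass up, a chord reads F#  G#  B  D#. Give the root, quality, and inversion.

The pitch classes F#, G#, B, D# arrange in thirds as G#–B–D#–F#: a G# minor seventh chord.
With the seventh (F#) in the bass, the chord is in third inversion (figured bass 4/2).

G# minor seventh, third inversion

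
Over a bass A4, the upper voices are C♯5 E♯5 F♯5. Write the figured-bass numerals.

The notes A, C#, E#, F# stack in thirds as F#–A–C#–E# — an F# minor-major seventh chord. The bass A is the third, so this is first inversion: figured 6/5.

6/5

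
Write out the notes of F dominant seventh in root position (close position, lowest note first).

F dominant seventh is F–A–C–Eb. Root position puts the root (F) in the bass, with the remaining tones above: F, A, C, Eb.

F, A, C, Eb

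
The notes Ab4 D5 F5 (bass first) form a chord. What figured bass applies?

6/4

The notes Ab, D, F stack in thirds as D–F–Ab — a D diminished triad. The bass Ab is the fifth, so this is second inversion: figured 6/4.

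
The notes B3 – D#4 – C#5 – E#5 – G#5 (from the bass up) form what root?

Reordering B, D#, C#, E#, G# into stacked thirds gives C#–E#–G#–B–D#; the bottom of that stack, C#, is the root.

C#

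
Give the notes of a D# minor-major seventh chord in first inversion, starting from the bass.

Spelling D# minor-major seventh: D#–F#–A#–C##. In first inversion the third is bass, giving F#, A#, C##, D# from the bottom.

F#, A#, C##, D#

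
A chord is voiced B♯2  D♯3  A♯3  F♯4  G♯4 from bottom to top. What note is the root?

The distinct letter names are B#, D#, A#, F#, G#. Arranged as a stack of thirds they read G#–B#–D#–F#–A#, so G# is the root (a G# dominant ninth chord).

G#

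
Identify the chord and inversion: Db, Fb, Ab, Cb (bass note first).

Db minor seventh, root position

The pitch classes Db, Fb, Ab, Cb arrange in thirds as Db–Fb–Ab–Cb: a Db minor seventh chord.
The lowest note is Db, the root of the chord, so this is root position (figured bass 7).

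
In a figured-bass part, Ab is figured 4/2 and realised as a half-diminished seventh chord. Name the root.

The figures 4/2 mean the seventh of the chord is in the bass. If Ab is the seventh of a half-diminished seventh chord, the root is Bb (chord tones Bb–Db–Fb–Ab).

Bb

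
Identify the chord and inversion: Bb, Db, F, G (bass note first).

G half-diminished seventh, first inversion

The distinct note names are Bb, Db, F, G. Stacked in thirds they read G–Bb–Db–F, which is a half-diminished seventh chord on G.
The lowest note is Bb, the third of the chord, so this is first inversion (figured bass 6/5).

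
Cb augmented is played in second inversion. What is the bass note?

In second inversion the fifth is lowest. For Cb augmented (Cb–Eb–G) that is G.

G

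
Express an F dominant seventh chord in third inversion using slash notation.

F7/Eb

Third inversion of F dominant seventh has the seventh (Eb) in the bass. As a slash chord: F7/Eb.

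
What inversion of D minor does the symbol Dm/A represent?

Dm/A means D minor with A in the bass. A is the fifth of D minor (D–F–A), so this is second inversion.

second inversion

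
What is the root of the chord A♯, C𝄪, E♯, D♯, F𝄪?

Reordering A#, C##, E#, D#, F## into stacked thirds gives D#–F##–A#–C##–E#; the bottom of that stack, D#, is the root.

D#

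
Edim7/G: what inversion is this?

first inversion

Edim7/G means E diminished seventh with G in the bass. G is the third of E diminished seventh (E–G–Bb–Db), so this is first inversion.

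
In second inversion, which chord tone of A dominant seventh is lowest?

The fifth of A dominant seventh (A–C#–E–G) is E; that is the bass in second inversion.

E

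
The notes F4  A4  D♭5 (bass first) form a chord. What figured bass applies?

6

The notes F, A, Db stack in thirds as Db–F–A — a Db augmented triad. The bass F is the third, so this is first inversion: figured 6.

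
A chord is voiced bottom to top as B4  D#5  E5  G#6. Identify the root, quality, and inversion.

The pitch classes B, D#, E, G# arrange in thirds as E–G#–B–D#: an E major seventh chord.
With the fifth (B) in the bass, the chord is in second inversion (figured bass 4/3).

E major seventh, second inversion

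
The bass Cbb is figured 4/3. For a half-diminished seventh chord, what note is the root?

The figures 4/3 mean the fifth of the chord is in the bass. If Cbb is the fifth of a half-diminished seventh chord, the root is Fb (chord tones Fb–Abb–Cbb–Ebb).

Fb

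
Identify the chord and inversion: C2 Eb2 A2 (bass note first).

Reducing to letter names: C, Eb, A. These stack in thirds as A–C–Eb — an A diminished triad.
With the third (C) in the bass, the chord is in first inversion (figured bass 6).

A diminished, first inversion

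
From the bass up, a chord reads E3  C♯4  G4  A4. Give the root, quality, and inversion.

The pitch classes E, C#, G, A arrange in thirds as A–C#–E–G: an A dominant seventh chord.
With the fifth (E) in the bass, the chord is in second inversion (figured bass 4/3).

A dominant seventh, second inversion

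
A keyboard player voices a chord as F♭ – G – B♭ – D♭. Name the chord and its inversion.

The distinct note names are Fb, G, Bb, Db. Stacked in thirds they read G–Bb–Db–Fb, which is a diminished seventh chord on G.
Fb is the seventh of G diminished seventh; seventh in the bass means third inversion (figured bass 4/2).

G diminished seventh, third inversion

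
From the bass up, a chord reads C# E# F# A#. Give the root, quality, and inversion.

F# major seventh, second inversion

Reducing to letter names: C#, E#, F#, A#. These stack in thirds as F#–A#–C#–E# — an F# major seventh chord.
C# is the fifth of F# major seventh; fifth in the bass means second inversion (figured bass 4/3).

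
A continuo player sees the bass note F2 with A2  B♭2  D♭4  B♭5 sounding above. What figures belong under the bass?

The notes F, A, Bb, Db stack in thirds as Bb–Db–F–A — a Bb minor-major seventh chord. The bass F is the fifth, so this is second inversion: figured 4/3.

4/3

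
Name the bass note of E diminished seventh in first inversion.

G

The third of E diminished seventh (E–G–Bb–Db) is G; that is the bass in first inversion.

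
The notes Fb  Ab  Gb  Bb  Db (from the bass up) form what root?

Gb

Reordering Fb, Ab, Gb, Bb, Db into stacked thirds gives Gb–Bb–Db–Fb–Ab; the bottom of that stack, Gb, is the root.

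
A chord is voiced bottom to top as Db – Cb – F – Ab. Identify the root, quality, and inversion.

Db dominant seventh, root position

The pitch classes Db, Cb, F, Ab arrange in thirds as Db–F–Ab–Cb: a Db dominant seventh chord.
With the root (Db) in the bass, the chord is in root position (figured bass 7).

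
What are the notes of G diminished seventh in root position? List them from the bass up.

G, Bb, Db, Fb

The chord tones are G–Bb–Db–Fb. With the root (G) lowest for root position: G, Bb, Db, Fb.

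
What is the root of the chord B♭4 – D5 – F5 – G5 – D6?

G

Bb, D, F, G are the tones of a G minor seventh chord (G–Bb–D–F), making G the root.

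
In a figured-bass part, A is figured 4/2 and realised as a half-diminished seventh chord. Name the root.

The figures 4/2 mean the seventh of the chord is in the bass. If A is the seventh of a half-diminished seventh chord, the root is B (chord tones B–D–F–A).

B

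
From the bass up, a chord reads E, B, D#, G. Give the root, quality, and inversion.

The pitch classes E, B, D#, G arrange in thirds as E–G–B–D#: an E minor-major seventh chord.
The lowest note is E, the root of the chord, so this is root position (figured bass 7).

E minor-major seventh, root position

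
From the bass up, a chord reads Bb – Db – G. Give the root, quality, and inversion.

G diminished, first inversion

Reducing to letter names: Bb, Db, G. These stack in thirds as G–Bb–Db — a G diminished triad.
With the third (Bb) in the bass, the chord is in first inversion (figured bass 6).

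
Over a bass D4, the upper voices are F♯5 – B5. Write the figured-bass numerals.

6

The notes D, F#, B stack in thirds as B–D–F# — a B minor triad. The bass D is the third, so this is first inversion: figured 6.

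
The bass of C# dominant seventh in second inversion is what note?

The fifth of C# dominant seventh (C#–E#–G#–B) is G#; that is the bass in second inversion.

G#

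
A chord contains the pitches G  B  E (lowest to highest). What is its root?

G, B, E are the tones of an E minor triad (E–G–B), making E the root.

E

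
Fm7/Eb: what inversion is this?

third inversion

Fm7/Eb means F minor seventh with Eb in the bass. Eb is the seventh of F minor seventh (F–Ab–C–Eb), so this is third inversion.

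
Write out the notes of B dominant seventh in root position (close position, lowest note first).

The chord tones are B–D#–F#–A. With the root (B) lowest for root position: B, D#, F#, A.

B, D#, F#, A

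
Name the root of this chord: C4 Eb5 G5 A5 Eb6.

A

Reordering C, Eb, G, A into stacked thirds gives A–C–Eb–G; the bottom of that stack, A, is the root.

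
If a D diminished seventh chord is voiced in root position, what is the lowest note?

The root of D diminished seventh (D–F–Ab–Cb) is D; that is the bass in root position.

D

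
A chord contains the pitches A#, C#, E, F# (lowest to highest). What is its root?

F#

The distinct letter names are A#, C#, E, F#. Arranged as a stack of thirds they read F#–A#–C#–E, so F# is the root (an F# dominant seventh chord).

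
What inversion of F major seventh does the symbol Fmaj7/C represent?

second inversion

Fmaj7/C means F major seventh with C in the bass. C is the fifth of F major seventh (F–A–C–E), so this is second inversion.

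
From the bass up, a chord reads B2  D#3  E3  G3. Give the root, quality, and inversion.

E minor-major seventh, second inversion

The distinct note names are B, D#, E, G. Stacked in thirds they read E–G–B–D#, which is a minor-major seventh chord on E.
The lowest note is B, the fifth of the chord, so this is second inversion (figured bass 4/3).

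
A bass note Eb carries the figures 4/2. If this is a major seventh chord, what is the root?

Fb

The figures 4/2 mean the seventh of the chord is in the bass. If Eb is the seventh of a major seventh chord, the root is Fb (chord tones Fb–Ab–Cb–Eb).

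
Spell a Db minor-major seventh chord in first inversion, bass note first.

Fb, Ab, C, Db

Db minor-major seventh is Db–Fb–Ab–C. First inversion puts the third (Fb) in the bass, with the remaining tones above: Fb, Ab, C, Db.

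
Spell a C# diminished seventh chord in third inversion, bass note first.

Spelling C# diminished seventh: C#–E–G–Bb. In third inversion the seventh is bass, giving Bb, C#, E, G from the bottom.

Bb, C#, E, G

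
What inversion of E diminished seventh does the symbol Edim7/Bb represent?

Edim7/Bb means E diminished seventh with Bb in the bass. Bb is the fifth of E diminished seventh (E–G–Bb–Db), so this is second inversion.

second inversion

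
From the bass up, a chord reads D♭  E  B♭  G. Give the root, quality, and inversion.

E diminished seventh, third inversion

The distinct note names are Db, E, Bb, G. Stacked in thirds they read E–G–Bb–Db, which is a diminished seventh chord on E.
With the seventh (Db) in the bass, the chord is in third inversion (figured bass 4/2).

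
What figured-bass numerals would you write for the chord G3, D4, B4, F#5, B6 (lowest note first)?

The notes G, D, B, F# stack in thirds as G–B–D–F# — a G major seventh chord. The bass G is the root, so this is root position: figured 7.

7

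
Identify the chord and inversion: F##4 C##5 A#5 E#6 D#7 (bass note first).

Reducing to letter names: F##, C##, A#, E#, D#. These stack in thirds as D#–F##–A#–C##–E# — a D# major ninth chord.
F## is the third of D# major ninth; third in the bass means first inversion.

D# major ninth, first inversion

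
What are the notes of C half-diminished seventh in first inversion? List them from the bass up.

Eb, Gb, Bb, C

Spelling C half-diminished seventh: C–Eb–Gb–Bb. In first inversion the third is bass, giving Eb, Gb, Bb, C from the bottom.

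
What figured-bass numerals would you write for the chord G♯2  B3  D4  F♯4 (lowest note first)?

7

The notes G#, B, D, F# stack in thirds as G#–B–D–F# — a G# half-diminished seventh chord. The bass G# is the root, so this is root position: figured 7.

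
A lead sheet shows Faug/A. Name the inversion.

Faug/A means F augmented with A in the bass. A is the third of F augmented (F–A–C#), so this is first inversion.

first inversion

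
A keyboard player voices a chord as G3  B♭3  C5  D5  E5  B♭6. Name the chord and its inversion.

Reducing to letter names: G, Bb, C, D, E. These stack in thirds as C–E–G–Bb–D — a C dominant ninth chord.
The lowest note is G, the fifth of the chord, so this is second inversion.

C dominant ninth, second inversion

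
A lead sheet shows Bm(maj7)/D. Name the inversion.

first inversion

Bm(maj7)/D means B minor-major seventh with D in the bass. D is the third of B minor-major seventh (B–D–F#–A#), so this is first inversion.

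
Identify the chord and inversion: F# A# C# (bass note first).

F# major, root position

The distinct note names are F#, A#, C#. Stacked in thirds they read F#–A#–C#, which is a major triad on F#.
F# is the root of F# major; root in the bass means root position (figured bass 5/3).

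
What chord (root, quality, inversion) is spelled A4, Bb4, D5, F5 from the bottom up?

The distinct note names are A, Bb, D, F. Stacked in thirds they read Bb–D–F–A, which is a major seventh chord on Bb.
With the seventh (A) in the bass, the chord is in third inversion (figured bass 4/2).

Bb major seventh, third inversion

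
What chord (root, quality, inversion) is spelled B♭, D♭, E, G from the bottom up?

Reducing to letter names: Bb, Db, E, G. These stack in thirds as E–G–Bb–Db — an E diminished seventh chord.
Bb is the fifth of E diminished seventh; fifth in the bass means second inversion (figured bass 4/3).

E diminished seventh, second inversion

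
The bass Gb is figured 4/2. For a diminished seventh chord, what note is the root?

The figures 4/2 mean the seventh of the chord is in the bass. If Gb is the seventh of a diminished seventh chord, the root is A (chord tones A–C–Eb–Gb).

A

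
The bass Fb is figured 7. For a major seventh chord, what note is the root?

Fb

The figures 7 mean the root of the chord is in the bass. If Fb is the root of a major seventh chord, the root is Fb (chord tones Fb–Ab–Cb–Eb).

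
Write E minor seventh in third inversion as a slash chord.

Em7/D

Third inversion of E minor seventh has the seventh (D) in the bass. As a slash chord: Em7/D.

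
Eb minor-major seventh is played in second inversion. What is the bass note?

Bb

In second inversion the fifth is lowest. For Eb minor-major seventh (Eb–Gb–Bb–D) that is Bb.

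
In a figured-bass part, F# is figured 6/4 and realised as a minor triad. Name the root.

B

The figures 6/4 mean the fifth of the chord is in the bass. If F# is the fifth of a minor triad, the root is B (chord tones B–D–F#).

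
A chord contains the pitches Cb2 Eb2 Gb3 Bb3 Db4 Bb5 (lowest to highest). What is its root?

Cb

Cb, Eb, Gb, Bb, Db are the tones of a Cb major ninth chord (Cb–Eb–Gb–Bb–Db), making Cb the root.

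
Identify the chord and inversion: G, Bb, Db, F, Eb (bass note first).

The pitch classes G, Bb, Db, F, Eb arrange in thirds as Eb–G–Bb–Db–F: an Eb dominant ninth chord.
With the third (G) in the bass, the chord is in first inversion.

Eb dominant ninth, first inversion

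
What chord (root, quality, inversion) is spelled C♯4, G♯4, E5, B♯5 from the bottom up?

C# minor-major seventh, root position

The distinct note names are C#, G#, E, B#. Stacked in thirds they read C#–E–G#–B#, which is a minor-major seventh chord on C#.
C# is the root of C# minor-major seventh; root in the bass means root position (figured bass 7).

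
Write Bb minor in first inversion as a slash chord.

Bbm/Db

First inversion of Bb minor has the third (Db) in the bass. As a slash chord: Bbm/Db.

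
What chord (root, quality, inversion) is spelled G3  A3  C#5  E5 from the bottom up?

The distinct note names are G, A, C#, E. Stacked in thirds they read A–C#–E–G, which is a dominant seventh chord on A.
With the seventh (G) in the bass, the chord is in third inversion (figured bass 4/2).

A dominant seventh, third inversion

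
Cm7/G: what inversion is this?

Cm7/G means C minor seventh with G in the bass. G is the fifth of C minor seventh (C–Eb–G–Bb), so this is second inversion.

second inversion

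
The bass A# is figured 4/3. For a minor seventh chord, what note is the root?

D#

The figures 4/3 mean the fifth of the chord is in the bass. If A# is the fifth of a minor seventh chord, the root is D# (chord tones D#–F#–A#–C#).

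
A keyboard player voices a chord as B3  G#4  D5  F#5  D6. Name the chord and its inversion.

G# half-diminished seventh, first inversion

The pitch classes B, G#, D, F# arrange in thirds as G#–B–D–F#: a G# half-diminished seventh chord.
The lowest note is B, the third of the chord, so this is first inversion (figured bass 6/5).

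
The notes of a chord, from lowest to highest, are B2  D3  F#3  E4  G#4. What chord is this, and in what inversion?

E dominant ninth, second inversion

Reducing to letter names: B, D, F#, E, G#. These stack in thirds as E–G#–B–D–F# — an E dominant ninth chord.
With the fifth (B) in the bass, the chord is in second inversion.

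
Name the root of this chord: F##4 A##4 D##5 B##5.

F##, A##, D##, B## are the tones of a B## half-diminished seventh chord (B##–D##–F##–A##), making B## the root.

B##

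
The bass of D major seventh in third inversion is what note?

In third inversion the seventh is lowest. For D major seventh (D–F#–A–C#) that is C#.

C#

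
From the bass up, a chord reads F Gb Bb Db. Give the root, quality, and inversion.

The pitch classes F, Gb, Bb, Db arrange in thirds as Gb–Bb–Db–F: a Gb major seventh chord.
With the seventh (F) in the bass, the chord is in third inversion (figured bass 4/2).

Gb major seventh, third inversion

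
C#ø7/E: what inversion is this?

C#ø7/E means C# half-diminished seventh with E in the bass. E is the third of C# half-diminished seventh (C#–E–G–B), so this is first inversion.

first inversion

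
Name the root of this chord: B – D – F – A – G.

Reordering B, D, F, A, G into stacked thirds gives G–B–D–F–A; the bottom of that stack, G, is the root.

G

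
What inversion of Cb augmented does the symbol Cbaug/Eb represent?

Cbaug/Eb means Cb augmented with Eb in the bass. Eb is the third of Cb augmented (Cb–Eb–G), so this is first inversion.

first inversion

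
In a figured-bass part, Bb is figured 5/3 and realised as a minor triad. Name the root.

Bb

The figures 5/3 mean the root of the chord is in the bass. If Bb is the root of a minor triad, the root is Bb (chord tones Bb–Db–F).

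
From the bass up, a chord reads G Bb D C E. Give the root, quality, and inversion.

Reducing to letter names: G, Bb, D, C, E. These stack in thirds as C–E–G–Bb–D — a C dominant ninth chord.
The lowest note is G, the fifth of the chord, so this is second inversion.

C dominant ninth, second inversion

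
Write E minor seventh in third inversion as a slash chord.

Em7/D

Third inversion of E minor seventh has the seventh (D) in the bass. As a slash chord: Em7/D.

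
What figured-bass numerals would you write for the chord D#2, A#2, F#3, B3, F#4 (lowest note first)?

The notes D#, A#, F#, B stack in thirds as B–D#–F#–A# — a B major seventh chord. The bass D# is the third, so this is first inversion: figured 6/5.

6/5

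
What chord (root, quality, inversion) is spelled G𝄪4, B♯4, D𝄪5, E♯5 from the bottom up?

E# major seventh, first inversion

The distinct note names are G##, B#, D##, E#. Stacked in thirds they read E#–G##–B#–D##, which is a major seventh chord on E#.
With the third (G##) in the bass, the chord is in first inversion (figured bass 6/5).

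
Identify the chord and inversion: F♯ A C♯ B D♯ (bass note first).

The distinct note names are F#, A, C#, B, D#. Stacked in thirds they read B–D#–F#–A–C#, which is a dominant ninth chord on B.
F# is the fifth of B dominant ninth; fifth in the bass means second inversion.

B dominant ninth, second inversion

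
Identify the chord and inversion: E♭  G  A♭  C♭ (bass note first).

The distinct note names are Eb, G, Ab, Cb. Stacked in thirds they read Ab–Cb–Eb–G, which is a minor-major seventh chord on Ab.
The lowest note is Eb, the fifth of the chord, so this is second inversion (figured bass 4/3).

Ab minor-major seventh, second inversion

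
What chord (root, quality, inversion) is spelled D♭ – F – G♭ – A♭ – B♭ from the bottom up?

Gb major ninth, second inversion

Reducing to letter names: Db, F, Gb, Ab, Bb. These stack in thirds as Gb–Bb–Db–F–Ab — a Gb major ninth chord.
Db is the fifth of Gb major ninth; fifth in the bass means second inversion.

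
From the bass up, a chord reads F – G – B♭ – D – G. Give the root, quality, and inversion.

G minor seventh, third inversion

The pitch classes F, G, Bb, D arrange in thirds as G–Bb–D–F: a G minor seventh chord.
F is the seventh of G minor seventh; seventh in the bass means third inversion (figured bass 4/2).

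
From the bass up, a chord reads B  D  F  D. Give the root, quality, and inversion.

B diminished, root position

The pitch classes B, D, F arrange in thirds as B–D–F: a B diminished triad.
With the root (B) in the bass, the chord is in root position (figured bass 5/3).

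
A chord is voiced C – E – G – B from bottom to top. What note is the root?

The distinct letter names are C, E, G, B. Arranged as a stack of thirds they read C–E–G–B, so C is the root (a C major seventh chord).

C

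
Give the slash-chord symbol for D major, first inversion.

D/F#

First inversion of D major has the third (F#) in the bass. As a slash chord: D/F#.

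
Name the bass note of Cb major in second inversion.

Gb

In second inversion the fifth is lowest. For Cb major (Cb–Eb–Gb) that is Gb.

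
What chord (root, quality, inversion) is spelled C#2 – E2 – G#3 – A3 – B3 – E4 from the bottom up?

Reducing to letter names: C#, E, G#, A, B. These stack in thirds as A–C#–E–G#–B — an A major ninth chord.
With the third (C#) in the bass, the chord is in first inversion.

A major ninth, first inversion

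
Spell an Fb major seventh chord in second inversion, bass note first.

Cb, Eb, Fb, Ab

Fb major seventh is Fb–Ab–Cb–Eb. Second inversion puts the fifth (Cb) in the bass, with the remaining tones above: Cb, Eb, Fb, Ab.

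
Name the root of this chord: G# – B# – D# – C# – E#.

C#

The distinct letter names are G#, B#, D#, C#, E#. Arranged as a stack of thirds they read C#–E#–G#–B#–D#, so C# is the root (a C# major ninth chord).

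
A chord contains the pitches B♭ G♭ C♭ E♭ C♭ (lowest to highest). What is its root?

Cb

Reordering Bb, Gb, Cb, Eb into stacked thirds gives Cb–Eb–Gb–Bb; the bottom of that stack, Cb, is the root.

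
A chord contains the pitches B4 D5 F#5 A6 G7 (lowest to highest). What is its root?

B, D, F#, A, G are the tones of a G major ninth chord (G–B–D–F#–A), making G the root.

G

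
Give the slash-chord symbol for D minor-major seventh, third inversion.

Third inversion of D minor-major seventh has the seventh (C#) in the bass. As a slash chord: Dm(maj7)/C#.

Dm(maj7)/C#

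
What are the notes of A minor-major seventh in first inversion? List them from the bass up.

A minor-major seventh is A–C–E–G#. First inversion puts the third (C) in the bass, with the remaining tones above: C, E, G#, A.

C, E, G#, A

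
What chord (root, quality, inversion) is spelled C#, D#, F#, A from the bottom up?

D# half-diminished seventh, third inversion

Reducing to letter names: C#, D#, F#, A. These stack in thirds as D#–F#–A–C# — a D# half-diminished seventh chord.
The lowest note is C#, the seventh of the chord, so this is third inversion (figured bass 4/2).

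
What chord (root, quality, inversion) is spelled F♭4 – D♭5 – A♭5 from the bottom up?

The distinct note names are Fb, Db, Ab. Stacked in thirds they read Db–Fb–Ab, which is a minor triad on Db.
Fb is the third of Db minor; third in the bass means first inversion (figured bass 6).

Db minor, first inversion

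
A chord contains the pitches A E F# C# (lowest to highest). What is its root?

A, E, F#, C# are the tones of an F# minor seventh chord (F#–A–C#–E), making F# the root.

F#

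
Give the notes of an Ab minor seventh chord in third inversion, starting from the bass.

Spelling Ab minor seventh: Ab–Cb–Eb–Gb. In third inversion the seventh is bass, giving Gb, Ab, Cb, Eb from the bottom.

Gb, Ab, Cb, Eb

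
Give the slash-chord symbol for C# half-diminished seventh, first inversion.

C#ø7/E

First inversion of C# half-diminished seventh has the third (E) in the bass. As a slash chord: C#ø7/E.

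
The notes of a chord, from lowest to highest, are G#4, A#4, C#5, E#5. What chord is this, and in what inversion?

A# minor seventh, third inversion

The pitch classes G#, A#, C#, E# arrange in thirds as A#–C#–E#–G#: an A# minor seventh chord.
G# is the seventh of A# minor seventh; seventh in the bass means third inversion (figured bass 4/2).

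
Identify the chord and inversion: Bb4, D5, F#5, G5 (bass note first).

The distinct note names are Bb, D, F#, G. Stacked in thirds they read G–Bb–D–F#, which is a minor-major seventh chord on G.
With the third (Bb) in the bass, the chord is in first inversion (figured bass 6/5).

G minor-major seventh, first inversion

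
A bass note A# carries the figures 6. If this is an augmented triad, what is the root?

The figures 6 mean the third of the chord is in the bass. If A# is the third of an augmented triad, the root is F# (chord tones F#–A#–C##).

F#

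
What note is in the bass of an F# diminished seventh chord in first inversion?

In first inversion the third is lowest. For F# diminished seventh (F#–A–C–Eb) that is A.

A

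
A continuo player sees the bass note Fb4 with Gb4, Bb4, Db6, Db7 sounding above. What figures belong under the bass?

The notes Fb, Gb, Bb, Db stack in thirds as Gb–Bb–Db–Fb — a Gb dominant seventh chord. The bass Fb is the seventh, so this is third inversion: figured 4/2.

4/2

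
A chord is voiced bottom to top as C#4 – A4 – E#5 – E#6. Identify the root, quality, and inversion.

A augmented, first inversion

Reducing to letter names: C#, A, E#. These stack in thirds as A–C#–E# — an A augmented triad.
With the third (C#) in the bass, the chord is in first inversion (figured bass 6).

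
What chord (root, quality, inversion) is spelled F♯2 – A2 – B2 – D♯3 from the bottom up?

B dominant seventh, second inversion

The distinct note names are F#, A, B, D#. Stacked in thirds they read B–D#–F#–A, which is a dominant seventh chord on B.
F# is the fifth of B dominant seventh; fifth in the bass means second inversion (figured bass 4/3).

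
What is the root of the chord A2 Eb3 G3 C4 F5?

A, Eb, G, C, F are the tones of an F dominant ninth chord (F–A–C–Eb–G), making F the root.

F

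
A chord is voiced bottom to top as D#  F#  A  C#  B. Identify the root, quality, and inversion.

B dominant ninth, first inversion

Reducing to letter names: D#, F#, A, C#, B. These stack in thirds as B–D#–F#–A–C# — a B dominant ninth chord.
The lowest note is D#, the third of the chord, so this is first inversion.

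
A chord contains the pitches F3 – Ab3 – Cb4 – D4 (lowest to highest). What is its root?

F, Ab, Cb, D are the tones of a D diminished seventh chord (D–F–Ab–Cb), making D the root.

D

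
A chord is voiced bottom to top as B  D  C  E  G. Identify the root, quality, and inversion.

C major ninth, third inversion

The pitch classes B, D, C, E, G arrange in thirds as C–E–G–B–D: a C major ninth chord.
The lowest note is B, the seventh of the chord, so this is third inversion.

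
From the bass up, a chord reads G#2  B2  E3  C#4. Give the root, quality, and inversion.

C# minor seventh, second inversion

The pitch classes G#, B, E, C# arrange in thirds as C#–E–G#–B: a C# minor seventh chord.
The lowest note is G#, the fifth of the chord, so this is second inversion (figured bass 4/3).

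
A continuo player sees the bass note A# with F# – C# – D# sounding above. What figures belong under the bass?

The notes A#, F#, C#, D# stack in thirds as D#–F#–A#–C# — a D# minor seventh chord. The bass A# is the fifth, so this is second inversion: figured 4/3.

4/3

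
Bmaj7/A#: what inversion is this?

Bmaj7/A# means B major seventh with A# in the bass. A# is the seventh of B major seventh (B–D#–F#–A#), so this is third inversion.

third inversion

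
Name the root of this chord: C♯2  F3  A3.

F

C#, F, A are the tones of an F augmented triad (F–A–C#), making F the root.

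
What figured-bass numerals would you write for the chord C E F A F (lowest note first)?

The notes C, E, F, A stack in thirds as F–A–C–E — an F major seventh chord. The bass C is the fifth, so this is second inversion: figured 4/3.

4/3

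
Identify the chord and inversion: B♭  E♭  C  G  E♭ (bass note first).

C minor seventh, third inversion

The distinct note names are Bb, Eb, C, G. Stacked in thirds they read C–Eb–G–Bb, which is a minor seventh chord on C.
Bb is the seventh of C minor seventh; seventh in the bass means third inversion (figured bass 4/2).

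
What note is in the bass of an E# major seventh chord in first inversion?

G##

E# major seventh is E#–G##–B#–D##. First inversion places the third in the bass: G##.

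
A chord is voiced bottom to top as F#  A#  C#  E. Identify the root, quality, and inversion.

Reducing to letter names: F#, A#, C#, E. These stack in thirds as F#–A#–C#–E — an F# dominant seventh chord.
With the root (F#) in the bass, the chord is in root position (figured bass 7).

F# dominant seventh, root position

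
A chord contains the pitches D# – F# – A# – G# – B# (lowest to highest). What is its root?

The distinct letter names are D#, F#, A#, G#, B#. Arranged as a stack of thirds they read G#–B#–D#–F#–A#, so G# is the root (a G# dominant ninth chord).

G#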